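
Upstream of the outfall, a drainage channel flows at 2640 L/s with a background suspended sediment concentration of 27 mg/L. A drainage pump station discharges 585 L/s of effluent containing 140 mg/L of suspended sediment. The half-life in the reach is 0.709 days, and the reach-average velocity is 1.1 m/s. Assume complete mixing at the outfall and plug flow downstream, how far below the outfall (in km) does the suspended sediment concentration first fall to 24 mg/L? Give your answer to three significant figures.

66.4 km

Mass balance: C = (2640·27.00 + 585.0·140.0) / 3225 = 153200/3225 = 47.50 mg/L.
Half-life 0.709 d → k = ln 2 / 0.709 = 0.9776 d⁻¹.
Set 47.50·exp(−k·t) = 24 → t = ln(47.50/24)/k = 60330 s = 16.76 h.
Distance = v·t = 1.1·60330 = 66360 m = 66.36 km.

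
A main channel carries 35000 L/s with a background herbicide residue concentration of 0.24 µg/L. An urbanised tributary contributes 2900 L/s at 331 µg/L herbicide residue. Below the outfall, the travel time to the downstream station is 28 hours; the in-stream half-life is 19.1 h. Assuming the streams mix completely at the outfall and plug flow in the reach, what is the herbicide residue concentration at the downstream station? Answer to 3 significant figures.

9.25 µg/L

Flow-weighted average: C = (35000·0.2400 + 2900·331.0) / 37900 = 968300/37900 = 25.55 µg/L.
Half-life 19.1 h → k = ln 2 / 19.1 = 0.03629 h⁻¹ = 0.8710 d⁻¹.
First-order decay: C = 25.55·exp(−k·t) = 25.55·0.3620 = 9.248 µg/L.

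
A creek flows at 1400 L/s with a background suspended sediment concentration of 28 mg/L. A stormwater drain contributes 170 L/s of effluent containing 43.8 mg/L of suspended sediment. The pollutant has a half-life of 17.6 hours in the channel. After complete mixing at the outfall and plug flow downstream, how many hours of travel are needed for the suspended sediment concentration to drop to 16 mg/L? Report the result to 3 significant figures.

15.7 h

Mass balance: C = (1400·28.00 + 170.0·43.80) / 1570 = 46650/1570 = 29.71 mg/L.
Half-life 17.6 h → k = ln 2 / 17.6 = 0.03938 h⁻¹ = 0.9452 d⁻¹.
29.71·exp(−k·t) = 16 → t = ln(29.71/16)/k = 56580 s = 15.72 h.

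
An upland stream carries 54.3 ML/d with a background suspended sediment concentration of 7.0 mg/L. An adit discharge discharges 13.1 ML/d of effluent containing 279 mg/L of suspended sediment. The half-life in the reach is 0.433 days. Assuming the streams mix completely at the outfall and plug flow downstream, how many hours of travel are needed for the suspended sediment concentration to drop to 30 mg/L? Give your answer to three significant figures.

10.4 h

Flow-weighted average: C = (54.30·7.000 + 13.10·279.0) / 67.40 = 4035/67.40 = 59.87 mg/L.
Half-life 0.433 d → k = ln 2 / 0.433 = 1.601 d⁻¹.
59.87·exp(−k·t) = 30 → t = ln(59.87/30)/k = 37290 s = 10.36 h.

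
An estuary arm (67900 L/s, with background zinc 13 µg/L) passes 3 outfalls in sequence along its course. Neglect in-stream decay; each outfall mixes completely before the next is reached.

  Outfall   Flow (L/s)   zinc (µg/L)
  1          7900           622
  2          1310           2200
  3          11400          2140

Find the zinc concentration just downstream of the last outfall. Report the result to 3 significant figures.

374 µg/L

Outfall 1: combined Q = 75800 L/s; C = (67900·13.00 + 7900·622.0)/75800 = 76.47 µg/L.
Outfall 2: combined Q = 77110 L/s; C = (75800·76.47 + 1310·2200)/77110 = 112.5 µg/L.
Outfall 3: combined Q = 88510 L/s; C = (77110·112.5 + 11400·2140)/88510 = 373.7 µg/L.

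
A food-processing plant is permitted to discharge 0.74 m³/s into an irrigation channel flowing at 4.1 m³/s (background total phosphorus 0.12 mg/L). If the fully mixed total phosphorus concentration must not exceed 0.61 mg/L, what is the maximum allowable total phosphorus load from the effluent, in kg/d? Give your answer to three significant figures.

213 kg/d

Mass balance at the limit: 4.100·0.1200 + 0.7400·Cₑ = 4.840·0.61 → Cₑ = 3.325 mg/L.
Load = 0.7400 m³/s × 3.325 g/m³ × 86 400 s/d = 212.6 kg/d.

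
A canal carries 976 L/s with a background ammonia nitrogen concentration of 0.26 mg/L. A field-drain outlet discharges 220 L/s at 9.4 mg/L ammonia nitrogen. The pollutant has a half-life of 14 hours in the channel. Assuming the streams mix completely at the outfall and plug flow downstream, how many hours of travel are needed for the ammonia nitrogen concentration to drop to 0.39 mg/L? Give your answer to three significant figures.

32.4 h

Conservation of mass: C = (976.0·0.2600 + 220.0·9.400) / 1196 = 2322/1196 = 1.941 mg/L.
Half-life 14 h → k = ln 2 / 14 = 0.04951 h⁻¹ = 1.188 d⁻¹.
1.941·exp(−k·t) = 0.39 → t = ln(1.941/0.39)/k = 116700 s = 32.42 h.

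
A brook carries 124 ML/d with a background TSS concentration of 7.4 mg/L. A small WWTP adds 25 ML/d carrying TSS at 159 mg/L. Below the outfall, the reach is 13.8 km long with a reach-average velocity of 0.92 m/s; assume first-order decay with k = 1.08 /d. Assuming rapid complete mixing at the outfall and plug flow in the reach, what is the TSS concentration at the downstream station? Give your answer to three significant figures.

Mixed concentration C = ΣQC/ΣQ = (124.0·7.400 + 25.00·159.0) / 149.0 = 4893/149.0 = 32.84 mg/L.
Travel time t = 13.8·1000 / 0.92 = 15000 s = 4.167 h.
Decay over the reach: 32.84·exp(−kt) = 32.84·0.8290 = 27.22 mg/L.

27.2 mg/L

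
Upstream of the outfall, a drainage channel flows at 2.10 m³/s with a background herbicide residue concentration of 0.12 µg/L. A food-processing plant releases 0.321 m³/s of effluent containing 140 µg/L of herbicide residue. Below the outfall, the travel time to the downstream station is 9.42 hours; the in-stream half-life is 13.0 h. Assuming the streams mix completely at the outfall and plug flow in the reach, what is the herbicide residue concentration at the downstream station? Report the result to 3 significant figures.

11.3 µg/L

After mixing, C = (2.100·0.1200 + 0.3210·140.0) / 2.421 = 45.19/2.421 = 18.67 µg/L.
Half-life 13.0 h → k = ln 2 / 13.0 = 0.05332 h⁻¹ = 1.280 d⁻¹.
First-order decay: C = 18.67·exp(−k·t) = 18.67·0.6052 = 11.30 µg/L.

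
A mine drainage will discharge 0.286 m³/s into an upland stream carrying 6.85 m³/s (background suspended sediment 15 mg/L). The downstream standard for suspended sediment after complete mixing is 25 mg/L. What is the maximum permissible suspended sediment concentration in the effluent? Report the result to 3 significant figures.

265 mg/L

At the limit, (Qr·Cr + Qe·Cₑ)/(Qr + Qe) = 25:
Cₑ = (7.136·25 − 6.850·15.00) / 0.2860 = 264.5 mg/L.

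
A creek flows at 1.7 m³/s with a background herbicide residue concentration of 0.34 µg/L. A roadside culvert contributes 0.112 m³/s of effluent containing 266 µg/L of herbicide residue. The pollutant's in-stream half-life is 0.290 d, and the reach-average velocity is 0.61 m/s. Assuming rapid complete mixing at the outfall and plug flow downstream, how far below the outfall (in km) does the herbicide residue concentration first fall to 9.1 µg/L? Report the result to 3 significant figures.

Conservation of mass: C = (1.700·0.3400 + 0.1120·266.0) / 1.812 = 30.37/1.812 = 16.76 µg/L.
Half-life 0.290 d → k = ln 2 / 0.290 = 2.390 d⁻¹.
Set 16.76·exp(−k·t) = 9.1 → t = ln(16.76/9.1)/k = 22080 s = 6.133 h.
Distance = v·t = 0.61·22080 = 13470 m = 13.47 km.

13.5 km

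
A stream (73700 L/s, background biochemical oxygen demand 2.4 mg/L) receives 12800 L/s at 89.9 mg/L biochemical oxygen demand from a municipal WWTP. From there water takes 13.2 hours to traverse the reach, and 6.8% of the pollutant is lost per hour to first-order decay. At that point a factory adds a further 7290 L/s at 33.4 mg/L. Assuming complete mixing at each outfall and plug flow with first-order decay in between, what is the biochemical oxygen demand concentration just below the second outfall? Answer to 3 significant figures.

Flow-weighted average: C = (73700·2.400 + 12800·89.90) / 86500 = 1328000/86500 = 15.35 mg/L; combined flow 86500 L/s.
6.8%/h lost → k = −ln(1 − 0.068) = 0.07042 h⁻¹.
First-order decay: C = 15.35·exp(−k·t) = 15.35·0.3947 = 6.058 mg/L.
At the second outfall, C = (86500·6.058 + 7290·33.40) / (86500 + 7290) = 8.183 mg/L.

8.18 mg/L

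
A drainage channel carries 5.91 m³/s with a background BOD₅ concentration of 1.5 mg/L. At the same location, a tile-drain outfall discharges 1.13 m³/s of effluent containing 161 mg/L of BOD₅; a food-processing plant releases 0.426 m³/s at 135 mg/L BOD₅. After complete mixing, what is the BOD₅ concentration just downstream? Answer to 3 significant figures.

33.3 mg/L

Conservation of mass: C = (5.910·1.500 + 1.130·161.0 + 0.4260·135.0) / 7.466 = 248.3/7.466 = 33.26 mg/L.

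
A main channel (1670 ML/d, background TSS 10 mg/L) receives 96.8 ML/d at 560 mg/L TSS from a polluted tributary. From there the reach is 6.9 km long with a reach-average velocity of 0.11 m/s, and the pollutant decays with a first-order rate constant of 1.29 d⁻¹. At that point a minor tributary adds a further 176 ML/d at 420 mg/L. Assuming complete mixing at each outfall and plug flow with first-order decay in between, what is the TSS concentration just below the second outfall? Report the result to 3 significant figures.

52.4 mg/L

Mass balance: C = (1670·10.00 + 96.80·560.0) / 1767 = 70910/1767 = 40.13 mg/L; combined flow 1767 ML/d.
Travel time t = 6.9·1000 / 0.11 = 62730 s = 17.42 h.
Decay over the reach: 40.13·exp(−kt) = 40.13·0.3920 = 15.73 mg/L.
At the second outfall, C = (1767·15.73 + 176.0·420.0) / (1767 + 176.0) = 52.35 mg/L.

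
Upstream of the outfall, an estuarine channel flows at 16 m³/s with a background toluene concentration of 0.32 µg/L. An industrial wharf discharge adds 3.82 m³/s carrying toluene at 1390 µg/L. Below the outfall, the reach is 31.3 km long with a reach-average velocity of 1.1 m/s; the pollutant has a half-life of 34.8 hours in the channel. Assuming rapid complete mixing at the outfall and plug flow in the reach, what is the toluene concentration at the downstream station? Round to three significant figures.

Mixed concentration C = ΣQC/ΣQ = (16.00·0.3200 + 3.820·1390) / 19.82 = 5315/19.82 = 268.2 µg/L.
Travel time t = 31.3·1000 / 1.1 = 28450 s = 7.904 h.
Half-life 34.8 h → k = ln 2 / 34.8 = 0.01992 h⁻¹ = 0.4780 d⁻¹.
First-order decay: C = 268.2·exp(−k·t) = 268.2·0.8543 = 229.1 µg/L.

229 µg/L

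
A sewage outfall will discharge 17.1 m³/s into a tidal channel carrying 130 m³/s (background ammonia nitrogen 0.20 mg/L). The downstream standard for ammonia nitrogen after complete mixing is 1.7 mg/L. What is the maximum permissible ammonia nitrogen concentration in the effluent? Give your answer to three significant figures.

At the limit, (Qr·Cr + Qe·Cₑ)/(Qr + Qe) = 1.7:
Cₑ = (147.1·1.7 − 130.0·0.2000) / 17.10 = 13.10 mg/L.

13.1 mg/L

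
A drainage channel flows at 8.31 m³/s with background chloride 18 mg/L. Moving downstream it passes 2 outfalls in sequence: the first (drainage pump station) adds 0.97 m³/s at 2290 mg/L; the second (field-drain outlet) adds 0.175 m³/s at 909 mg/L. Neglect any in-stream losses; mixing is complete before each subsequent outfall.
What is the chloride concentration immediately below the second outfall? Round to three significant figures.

268 mg/L

Below outfall 1: Q → 9.280 m³/s, C = (8.310·18.00 + 0.9700·2290)/9.280 = 255.5 mg/L.
Below outfall 2: Q → 9.455 m³/s, C = (9.280·255.5 + 0.1750·909.0)/9.455 = 267.6 mg/L.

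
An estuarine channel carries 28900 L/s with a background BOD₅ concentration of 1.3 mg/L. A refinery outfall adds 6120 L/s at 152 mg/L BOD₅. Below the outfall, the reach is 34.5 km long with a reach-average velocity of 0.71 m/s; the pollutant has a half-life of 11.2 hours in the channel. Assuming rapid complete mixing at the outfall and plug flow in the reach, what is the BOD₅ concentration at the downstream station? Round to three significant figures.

12.0 mg/L

Mass balance: C = (28900·1.300 + 6120·152.0) / 35020 = 967800/35020 = 27.64 mg/L.
Travel time t = 34.5·1000 / 0.71 = 48590 s = 13.50 h.
Half-life 11.2 h → k = ln 2 / 11.2 = 0.06189 h⁻¹ = 1.485 d⁻¹.
Decay over the reach: 27.64·exp(−kt) = 27.64·0.4337 = 11.99 mg/L.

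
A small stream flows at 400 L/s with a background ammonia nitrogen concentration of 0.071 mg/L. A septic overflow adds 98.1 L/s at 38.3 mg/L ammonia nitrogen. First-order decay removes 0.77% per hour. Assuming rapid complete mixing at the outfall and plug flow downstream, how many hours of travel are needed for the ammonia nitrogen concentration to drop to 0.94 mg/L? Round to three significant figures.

270 h

Mass balance: C = (400.0·0.07100 + 98.10·38.30) / 498.1 = 3786/498.1 = 7.600 mg/L.
0.77%/h lost → k = −ln(1 − 0.0077) = 0.007730 h⁻¹.
7.600·exp(−k·t) = 0.94 → t = ln(7.600/0.94)/k = 973400 s = 270.4 h.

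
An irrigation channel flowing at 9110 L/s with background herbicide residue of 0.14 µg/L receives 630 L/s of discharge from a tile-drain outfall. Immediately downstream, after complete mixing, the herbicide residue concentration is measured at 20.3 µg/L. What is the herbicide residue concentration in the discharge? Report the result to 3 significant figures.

312 µg/L

Mass balance: 9110·0.1400 + 630.0·Cₑ = 9740·20.30
→ Cₑ = (9740·20.30 − 9110·0.1400) / 630.0 = 311.8 µg/L.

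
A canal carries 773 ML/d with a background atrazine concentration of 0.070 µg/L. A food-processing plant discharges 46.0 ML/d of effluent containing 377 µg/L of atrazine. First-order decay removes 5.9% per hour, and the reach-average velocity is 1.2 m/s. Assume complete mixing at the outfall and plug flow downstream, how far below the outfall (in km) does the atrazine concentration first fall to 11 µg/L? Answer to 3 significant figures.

46.7 km

Mass balance: C = (773.0·0.07000 + 46.00·377.0) / 819.0 = 17400/819.0 = 21.24 µg/L.
5.9%/h lost → k = −ln(1 − 0.059) = 0.06081 h⁻¹.
Set 21.24·exp(−k·t) = 11 → t = ln(21.24/11)/k = 38950 s = 10.82 h.
Distance = v·t = 1.2·38950 = 46740 m = 46.74 km.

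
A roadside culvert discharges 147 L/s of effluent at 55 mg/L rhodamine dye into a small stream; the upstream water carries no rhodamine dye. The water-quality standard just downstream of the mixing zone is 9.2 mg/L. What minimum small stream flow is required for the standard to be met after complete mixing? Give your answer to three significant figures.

Set C_mix = 9.2: (Q·0 + 147.0·55.00) / (Q + 147.0) = 9.2
→ Q = 147.0·(55.00 − 9.2)/(9.2 − 0) = 731.8 L/s.

732 L/s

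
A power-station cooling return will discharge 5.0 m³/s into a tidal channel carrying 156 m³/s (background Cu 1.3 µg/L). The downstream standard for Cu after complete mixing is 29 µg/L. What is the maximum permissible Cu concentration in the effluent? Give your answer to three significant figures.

At the limit, (Qr·Cr + Qe·Cₑ)/(Qr + Qe) = 29:
Cₑ = (161.0·29 − 156.0·1.300) / 5.000 = 893.2 µg/L.

893 µg/L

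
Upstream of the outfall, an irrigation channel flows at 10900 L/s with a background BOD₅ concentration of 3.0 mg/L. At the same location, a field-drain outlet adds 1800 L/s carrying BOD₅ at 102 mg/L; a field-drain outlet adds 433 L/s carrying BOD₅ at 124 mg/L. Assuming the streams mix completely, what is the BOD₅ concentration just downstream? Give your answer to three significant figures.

Mass balance: C = (10900·3.000 + 1800·102.0 + 433.0·124.0) / 13130 = 270000/13130 = 20.56 mg/L.

20.6 mg/L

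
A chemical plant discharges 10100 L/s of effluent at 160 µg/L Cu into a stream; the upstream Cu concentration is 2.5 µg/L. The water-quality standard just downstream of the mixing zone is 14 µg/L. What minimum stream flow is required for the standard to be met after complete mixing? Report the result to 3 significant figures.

128000 L/s

Set C_mix = 14: (Q·2.500 + 10100·160.0) / (Q + 10100) = 14
→ Q = 10100·(160.0 − 14)/(14 − 2.500) = 128200 L/s.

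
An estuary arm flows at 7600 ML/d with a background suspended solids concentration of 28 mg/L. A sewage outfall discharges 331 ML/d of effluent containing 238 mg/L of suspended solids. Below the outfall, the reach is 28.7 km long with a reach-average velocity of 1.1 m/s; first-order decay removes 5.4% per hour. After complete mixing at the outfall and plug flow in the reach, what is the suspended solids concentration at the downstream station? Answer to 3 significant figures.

24.6 mg/L

Conservation of mass: C = (7600·28.00 + 331.0·238.0) / 7931 = 291600/7931 = 36.76 mg/L.
Travel time t = 28.7·1000 / 1.1 = 26090 s = 7.247 h.
5.4%/h lost → k = −ln(1 − 0.054) = 0.05551 h⁻¹.
Decay over the reach: 36.76·exp(−kt) = 36.76·0.6688 = 24.59 mg/L.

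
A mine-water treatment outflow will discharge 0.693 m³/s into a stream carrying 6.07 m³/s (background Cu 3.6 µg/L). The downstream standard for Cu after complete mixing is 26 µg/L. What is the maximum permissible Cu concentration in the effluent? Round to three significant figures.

At the limit, (Qr·Cr + Qe·Cₑ)/(Qr + Qe) = 26:
Cₑ = (6.763·26 − 6.070·3.600) / 0.6930 = 222.2 µg/L.

222 µg/L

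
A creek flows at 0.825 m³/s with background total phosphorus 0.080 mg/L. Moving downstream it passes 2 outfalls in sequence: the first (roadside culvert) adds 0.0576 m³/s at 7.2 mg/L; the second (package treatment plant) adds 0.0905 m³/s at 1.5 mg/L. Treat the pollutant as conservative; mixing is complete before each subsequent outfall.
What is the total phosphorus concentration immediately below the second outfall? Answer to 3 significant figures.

Outfall 1: combined Q = 0.8826 m³/s; C = (0.8250·0.08000 + 0.05760·7.200)/0.8826 = 0.5447 mg/L.
Outfall 2: combined Q = 0.9731 m³/s; C = (0.8826·0.5447 + 0.09050·1.500)/0.9731 = 0.6335 mg/L.

0.634 mg/L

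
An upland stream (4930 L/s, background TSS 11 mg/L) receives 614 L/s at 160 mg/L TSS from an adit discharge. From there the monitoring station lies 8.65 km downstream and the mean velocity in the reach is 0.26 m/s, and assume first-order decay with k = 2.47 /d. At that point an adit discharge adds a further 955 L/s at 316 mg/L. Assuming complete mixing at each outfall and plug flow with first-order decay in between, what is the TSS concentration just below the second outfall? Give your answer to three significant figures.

Mixed concentration C = ΣQC/ΣQ = (4930·11.00 + 614.0·160.0) / 5544 = 152500/5544 = 27.50 mg/L; combined flow 5544 L/s.
Travel time t = 8.65·1000 / 0.26 = 33270 s = 9.241 h.
First-order decay: C = 27.50·exp(−k·t) = 27.50·0.3863 = 10.62 mg/L.
At the second outfall, C = (5544·10.62 + 955.0·316.0) / (5544 + 955.0) = 55.50 mg/L.

55.5 mg/L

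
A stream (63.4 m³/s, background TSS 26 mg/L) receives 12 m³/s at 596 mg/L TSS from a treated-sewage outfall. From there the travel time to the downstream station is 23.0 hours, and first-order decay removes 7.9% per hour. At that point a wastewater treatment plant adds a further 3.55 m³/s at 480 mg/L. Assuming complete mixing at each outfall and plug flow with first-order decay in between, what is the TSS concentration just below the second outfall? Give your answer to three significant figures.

Mixed concentration C = ΣQC/ΣQ = (63.40·26.00 + 12.00·596.0) / 75.40 = 8800/75.40 = 116.7 mg/L; combined flow 75.40 m³/s.
7.9%/h lost → k = −ln(1 − 0.079) = 0.08230 h⁻¹.
First-order decay: C = 116.7·exp(−k·t) = 116.7·0.1507 = 17.58 mg/L.
At the second outfall, C = (75.40·17.58 + 3.550·480.0) / (75.40 + 3.550) = 38.38 mg/L.

38.4 mg/L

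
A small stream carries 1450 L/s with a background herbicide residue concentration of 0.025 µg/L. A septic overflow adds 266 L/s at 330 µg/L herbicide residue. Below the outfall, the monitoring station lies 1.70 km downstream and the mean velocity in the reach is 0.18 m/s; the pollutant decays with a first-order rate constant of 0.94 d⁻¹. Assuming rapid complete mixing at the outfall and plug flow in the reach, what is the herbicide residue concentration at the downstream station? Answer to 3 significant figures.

Conservation of mass: C = (1450·0.02500 + 266.0·330.0) / 1716 = 87820/1716 = 51.17 µg/L.
Travel time t = 1.70·1000 / 0.18 = 9444 s = 2.623 h.
After decay, C = 51.17 × e^(−kt) = 51.17 × 0.9024 = 46.18 µg/L.

46.2 µg/L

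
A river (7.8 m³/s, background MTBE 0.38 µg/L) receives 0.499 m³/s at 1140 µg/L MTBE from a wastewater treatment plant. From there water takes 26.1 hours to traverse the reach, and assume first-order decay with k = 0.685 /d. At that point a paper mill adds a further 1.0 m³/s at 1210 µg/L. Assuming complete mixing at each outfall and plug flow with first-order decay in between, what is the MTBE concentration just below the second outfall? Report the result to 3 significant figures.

Mixed concentration C = ΣQC/ΣQ = (7.800·0.3800 + 0.4990·1140) / 8.299 = 571.8/8.299 = 68.90 µg/L; combined flow 8.299 m³/s.
Decay over the reach: 68.90·exp(−kt) = 68.90·0.4748 = 32.71 µg/L.
Second outfall: C = (8.299·32.71 + 1.000·1210)/9.299 = 159.3 µg/L.

159 µg/L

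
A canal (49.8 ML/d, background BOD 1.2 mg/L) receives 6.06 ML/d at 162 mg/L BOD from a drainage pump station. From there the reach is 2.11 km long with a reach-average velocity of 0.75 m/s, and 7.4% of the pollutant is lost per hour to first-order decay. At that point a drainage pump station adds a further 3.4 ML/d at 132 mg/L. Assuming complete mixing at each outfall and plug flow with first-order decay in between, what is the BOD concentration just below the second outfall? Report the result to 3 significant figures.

Mixed concentration C = ΣQC/ΣQ = (49.80·1.200 + 6.060·162.0) / 55.86 = 1041/55.86 = 18.64 mg/L; combined flow 55.86 ML/d.
Travel time t = 2.11·1000 / 0.75 = 2813 s = 0.7815 h.
7.4%/h lost → k = −ln(1 − 0.074) = 0.07688 h⁻¹.
After decay, C = 18.64 × e^(−kt) = 18.64 × 0.9417 = 17.56 mg/L.
At the second outfall, C = (55.86·17.56 + 3.400·132.0) / (55.86 + 3.400) = 24.12 mg/L.

24.1 mg/L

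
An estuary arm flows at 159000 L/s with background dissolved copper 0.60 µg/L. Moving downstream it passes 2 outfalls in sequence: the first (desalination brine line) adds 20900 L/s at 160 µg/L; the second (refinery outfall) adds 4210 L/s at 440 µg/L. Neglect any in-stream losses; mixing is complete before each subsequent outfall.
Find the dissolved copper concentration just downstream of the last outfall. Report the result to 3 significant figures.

28.7 µg/L

Below outfall 1: Q → 179900 L/s, C = (159000·0.6000 + 20900·160.0)/179900 = 19.12 µg/L.
Below outfall 2: Q → 184100 L/s, C = (179900·19.12 + 4210·440.0)/184100 = 28.74 µg/L.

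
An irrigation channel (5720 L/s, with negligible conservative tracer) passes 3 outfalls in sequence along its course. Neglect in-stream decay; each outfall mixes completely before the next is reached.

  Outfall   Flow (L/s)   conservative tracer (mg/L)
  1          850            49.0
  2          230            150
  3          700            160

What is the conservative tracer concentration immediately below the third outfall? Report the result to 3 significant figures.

25.1 mg/L

Below outfall 1: Q → 6570 L/s, C = (5720·0 + 850.0·49.00)/6570 = 6.339 mg/L.
Below outfall 2: Q → 6800 L/s, C = (6570·6.339 + 230.0·150.0)/6800 = 11.20 mg/L.
Below outfall 3: Q → 7500 L/s, C = (6800·11.20 + 700.0·160.0)/7500 = 25.09 mg/L.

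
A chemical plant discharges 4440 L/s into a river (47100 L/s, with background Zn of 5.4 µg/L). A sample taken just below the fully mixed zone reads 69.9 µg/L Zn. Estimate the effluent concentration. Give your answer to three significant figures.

754 µg/L

Mass balance: 47100·5.400 + 4440·Cₑ = 51540·69.90
→ Cₑ = (51540·69.90 − 47100·5.400) / 4440 = 754.1 µg/L.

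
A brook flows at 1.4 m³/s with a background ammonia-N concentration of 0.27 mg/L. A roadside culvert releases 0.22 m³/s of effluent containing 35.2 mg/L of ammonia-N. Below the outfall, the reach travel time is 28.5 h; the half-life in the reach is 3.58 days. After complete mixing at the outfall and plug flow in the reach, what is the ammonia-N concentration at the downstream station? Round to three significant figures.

3.98 mg/L

Conservation of mass: C = (1.400·0.2700 + 0.2200·35.20) / 1.620 = 8.122/1.620 = 5.014 mg/L.
Half-life 3.58 d → k = ln 2 / 3.58 = 0.1936 d⁻¹.
After decay, C = 5.014 × e^(−kt) = 5.014 × 0.7946 = 3.984 mg/L.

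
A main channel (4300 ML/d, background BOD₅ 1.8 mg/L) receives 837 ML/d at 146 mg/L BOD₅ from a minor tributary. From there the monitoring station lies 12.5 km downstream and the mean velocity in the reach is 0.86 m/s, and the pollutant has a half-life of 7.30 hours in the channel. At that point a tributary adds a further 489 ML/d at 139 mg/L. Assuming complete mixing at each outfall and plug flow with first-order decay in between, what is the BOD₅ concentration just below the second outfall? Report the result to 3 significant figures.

Flow-weighted average: C = (4300·1.800 + 837.0·146.0) / 5137 = 129900/5137 = 25.30 mg/L; combined flow 5137 ML/d.
Travel time t = 12.5·1000 / 0.86 = 14530 s = 4.037 h.
Half-life 7.30 h → k = ln 2 / 7.30 = 0.09495 h⁻¹ = 2.279 d⁻¹.
After decay, C = 25.30 × e^(−kt) = 25.30 × 0.6816 = 17.24 mg/L.
At the second outfall, C = (5137·17.24 + 489.0·139.0) / (5137 + 489.0) = 27.82 mg/L.

27.8 mg/L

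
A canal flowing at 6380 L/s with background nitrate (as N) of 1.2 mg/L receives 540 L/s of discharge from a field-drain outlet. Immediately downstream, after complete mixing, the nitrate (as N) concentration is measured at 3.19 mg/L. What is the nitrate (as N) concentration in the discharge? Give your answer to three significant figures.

26.7 mg/L

Mass balance: 6380·1.200 + 540.0·Cₑ = 6920·3.190
→ Cₑ = (6920·3.190 − 6380·1.200) / 540.0 = 26.70 mg/L.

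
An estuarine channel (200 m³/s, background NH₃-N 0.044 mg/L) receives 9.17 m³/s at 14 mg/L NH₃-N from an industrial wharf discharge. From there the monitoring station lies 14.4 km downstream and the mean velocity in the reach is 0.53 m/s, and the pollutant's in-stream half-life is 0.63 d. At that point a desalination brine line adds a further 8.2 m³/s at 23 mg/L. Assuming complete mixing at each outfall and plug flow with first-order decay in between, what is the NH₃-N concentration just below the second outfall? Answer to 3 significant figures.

1.31 mg/L

Flow-weighted average: C = (200.0·0.04400 + 9.170·14.00) / 209.2 = 137.2/209.2 = 0.6558 mg/L; combined flow 209.2 m³/s.
Travel time t = 14.4·1000 / 0.53 = 27170 s = 7.547 h.
Half-life 0.63 d → k = ln 2 / 0.63 = 1.100 d⁻¹.
First-order decay: C = 0.6558·exp(−k·t) = 0.6558·0.7075 = 0.4640 mg/L.
At the second outfall, C = (209.2·0.4640 + 8.200·23.00) / (209.2 + 8.200) = 1.314 mg/L.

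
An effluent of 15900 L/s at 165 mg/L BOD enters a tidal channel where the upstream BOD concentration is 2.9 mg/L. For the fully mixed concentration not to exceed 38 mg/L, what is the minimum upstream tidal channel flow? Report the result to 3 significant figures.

Set C_mix = 38: (Q·2.900 + 15900·165.0) / (Q + 15900) = 38
→ Q = 15900·(165.0 − 38)/(38 − 2.900) = 57530 L/s.

57500 L/s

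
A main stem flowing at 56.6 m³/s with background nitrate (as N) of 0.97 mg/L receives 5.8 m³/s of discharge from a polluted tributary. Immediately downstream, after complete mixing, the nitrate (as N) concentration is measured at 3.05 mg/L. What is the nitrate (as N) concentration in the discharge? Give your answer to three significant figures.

23.3 mg/L

Mass balance: 56.60·0.9700 + 5.800·Cₑ = 62.40·3.050
→ Cₑ = (62.40·3.050 − 56.60·0.9700) / 5.800 = 23.35 mg/L.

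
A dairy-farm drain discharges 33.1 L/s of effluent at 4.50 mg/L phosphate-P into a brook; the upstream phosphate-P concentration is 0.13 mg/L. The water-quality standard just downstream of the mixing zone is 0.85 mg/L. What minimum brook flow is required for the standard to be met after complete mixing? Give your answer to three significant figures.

Set C_mix = 0.85: (Q·0.1300 + 33.10·4.500) / (Q + 33.10) = 0.85
→ Q = 33.10·(4.500 − 0.85)/(0.85 − 0.1300) = 167.8 L/s.

168 L/s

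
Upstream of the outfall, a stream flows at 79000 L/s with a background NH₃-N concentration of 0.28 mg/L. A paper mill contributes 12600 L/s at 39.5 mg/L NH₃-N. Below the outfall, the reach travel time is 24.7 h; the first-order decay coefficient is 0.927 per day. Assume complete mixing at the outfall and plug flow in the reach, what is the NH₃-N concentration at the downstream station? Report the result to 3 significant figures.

Conservation of mass: C = (79000·0.2800 + 12600·39.50) / 91600 = 519800/91600 = 5.675 mg/L.
First-order decay: C = 5.675·exp(−k·t) = 5.675·0.3852 = 2.186 mg/L.

2.19 mg/L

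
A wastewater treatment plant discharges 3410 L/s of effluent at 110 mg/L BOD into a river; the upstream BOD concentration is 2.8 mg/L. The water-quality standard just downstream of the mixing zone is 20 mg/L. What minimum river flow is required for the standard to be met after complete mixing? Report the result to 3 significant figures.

17800 L/s

Set C_mix = 20: (Q·2.800 + 3410·110.0) / (Q + 3410) = 20
→ Q = 3410·(110.0 − 20)/(20 − 2.800) = 17840 L/s.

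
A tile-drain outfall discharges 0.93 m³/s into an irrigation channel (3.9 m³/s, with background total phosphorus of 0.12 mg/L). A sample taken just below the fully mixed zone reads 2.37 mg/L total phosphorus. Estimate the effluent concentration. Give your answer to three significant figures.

11.8 mg/L

Mass balance: 3.900·0.1200 + 0.9300·Cₑ = 4.830·2.370
→ Cₑ = (4.830·2.370 − 3.900·0.1200) / 0.9300 = 11.81 mg/L.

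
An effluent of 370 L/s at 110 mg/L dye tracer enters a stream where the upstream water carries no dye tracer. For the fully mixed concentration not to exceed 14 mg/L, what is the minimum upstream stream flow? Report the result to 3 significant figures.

2540 L/s

Set C_mix = 14: (Q·0 + 370.0·110.0) / (Q + 370.0) = 14
→ Q = 370.0·(110.0 − 14)/(14 − 0) = 2537 L/s.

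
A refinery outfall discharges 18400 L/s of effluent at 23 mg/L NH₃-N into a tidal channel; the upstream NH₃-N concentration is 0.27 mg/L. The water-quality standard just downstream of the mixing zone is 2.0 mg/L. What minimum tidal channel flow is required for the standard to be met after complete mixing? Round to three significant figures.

223000 L/s

Set C_mix = 2.0: (Q·0.2700 + 18400·23.00) / (Q + 18400) = 2.0
→ Q = 18400·(23.00 − 2.0)/(2.0 − 0.2700) = 223400 L/s.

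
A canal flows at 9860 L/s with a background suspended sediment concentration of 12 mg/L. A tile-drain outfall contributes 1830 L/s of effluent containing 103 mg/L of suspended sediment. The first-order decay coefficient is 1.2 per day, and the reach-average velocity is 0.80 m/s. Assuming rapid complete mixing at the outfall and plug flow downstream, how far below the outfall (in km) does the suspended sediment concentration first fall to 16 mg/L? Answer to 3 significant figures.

28.5 km

Mixed concentration C = ΣQC/ΣQ = (9860·12.00 + 1830·103.0) / 11690 = 306800/11690 = 26.25 mg/L.
Set 26.25·exp(−k·t) = 16 → t = ln(26.25/16)/k = 35630 s = 9.898 h.
Distance = v·t = 0.80·35630 = 28510 m = 28.51 km.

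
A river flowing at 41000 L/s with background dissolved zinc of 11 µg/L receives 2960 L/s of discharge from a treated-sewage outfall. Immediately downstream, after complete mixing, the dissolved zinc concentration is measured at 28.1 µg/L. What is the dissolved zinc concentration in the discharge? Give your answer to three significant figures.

Mass balance: 41000·11.00 + 2960·Cₑ = 43960·28.10
→ Cₑ = (43960·28.10 − 41000·11.00) / 2960 = 265.0 µg/L.

265 µg/L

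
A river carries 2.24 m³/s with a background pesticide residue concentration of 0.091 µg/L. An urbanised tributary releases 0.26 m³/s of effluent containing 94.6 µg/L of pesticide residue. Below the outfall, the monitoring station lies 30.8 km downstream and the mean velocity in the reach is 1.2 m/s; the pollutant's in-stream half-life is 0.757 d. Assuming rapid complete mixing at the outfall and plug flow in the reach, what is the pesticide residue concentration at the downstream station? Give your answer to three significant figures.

Mixed concentration C = ΣQC/ΣQ = (2.240·0.09100 + 0.2600·94.60) / 2.500 = 24.80/2.500 = 9.920 µg/L.
Travel time t = 30.8·1000 / 1.2 = 25670 s = 7.130 h.
Half-life 0.757 d → k = ln 2 / 0.757 = 0.9157 d⁻¹.
Applying C = C₀e^(−kt): 9.920 × 0.7618 = 7.557 µg/L.

7.56 µg/L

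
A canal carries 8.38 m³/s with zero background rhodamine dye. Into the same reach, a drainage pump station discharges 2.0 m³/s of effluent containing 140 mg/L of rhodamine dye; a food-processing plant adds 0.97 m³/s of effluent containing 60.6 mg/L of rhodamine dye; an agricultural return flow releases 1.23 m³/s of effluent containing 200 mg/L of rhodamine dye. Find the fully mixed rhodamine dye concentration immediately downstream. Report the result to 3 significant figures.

Mass balance: C = (8.380·0 + 2.000·140.0 + 0.9700·60.60 + 1.230·200.0) / 12.58 = 584.8/12.58 = 46.49 mg/L.

46.5 mg/L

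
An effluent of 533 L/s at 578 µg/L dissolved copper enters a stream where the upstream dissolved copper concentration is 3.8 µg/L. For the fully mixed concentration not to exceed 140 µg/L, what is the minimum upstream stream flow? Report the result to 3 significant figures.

Set C_mix = 140: (Q·3.800 + 533.0·578.0) / (Q + 533.0) = 140
→ Q = 533.0·(578.0 − 140)/(140 − 3.800) = 1714 L/s.

1710 L/s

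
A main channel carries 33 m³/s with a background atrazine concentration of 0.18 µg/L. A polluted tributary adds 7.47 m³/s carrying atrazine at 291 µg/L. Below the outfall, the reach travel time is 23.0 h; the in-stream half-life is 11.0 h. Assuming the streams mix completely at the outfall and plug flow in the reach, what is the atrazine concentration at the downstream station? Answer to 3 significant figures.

Mixed concentration C = ΣQC/ΣQ = (33.00·0.1800 + 7.470·291.0) / 40.47 = 2180/40.47 = 53.86 µg/L.
Half-life 11.0 h → k = ln 2 / 11.0 = 0.06301 h⁻¹ = 1.512 d⁻¹.
Applying C = C₀e^(−kt): 53.86 × 0.2347 = 12.64 µg/L.

12.6 µg/L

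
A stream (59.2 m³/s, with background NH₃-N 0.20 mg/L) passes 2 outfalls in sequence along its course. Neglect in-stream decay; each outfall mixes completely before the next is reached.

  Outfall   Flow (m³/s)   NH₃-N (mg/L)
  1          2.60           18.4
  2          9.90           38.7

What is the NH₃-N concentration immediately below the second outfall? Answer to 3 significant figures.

Outfall 1: combined Q = 61.80 m³/s; C = (59.20·0.2000 + 2.600·18.40)/61.80 = 0.9657 mg/L.
Outfall 2: combined Q = 71.70 m³/s; C = (61.80·0.9657 + 9.900·38.70)/71.70 = 6.176 mg/L.

6.18 mg/L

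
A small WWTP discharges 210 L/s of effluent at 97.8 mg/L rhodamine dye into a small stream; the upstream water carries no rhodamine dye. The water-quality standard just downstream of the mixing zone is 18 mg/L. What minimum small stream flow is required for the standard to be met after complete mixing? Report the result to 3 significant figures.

Set C_mix = 18: (Q·0 + 210.0·97.80) / (Q + 210.0) = 18
→ Q = 210.0·(97.80 − 18)/(18 − 0) = 931.0 L/s.

931 L/s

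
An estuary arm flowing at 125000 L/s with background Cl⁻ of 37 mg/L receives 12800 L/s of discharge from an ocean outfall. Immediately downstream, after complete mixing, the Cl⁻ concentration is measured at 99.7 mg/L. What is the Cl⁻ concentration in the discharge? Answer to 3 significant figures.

712 mg/L

Mass balance: 125000·37.00 + 12800·Cₑ = 137800·99.70
→ Cₑ = (137800·99.70 − 125000·37.00) / 12800 = 712.0 mg/L.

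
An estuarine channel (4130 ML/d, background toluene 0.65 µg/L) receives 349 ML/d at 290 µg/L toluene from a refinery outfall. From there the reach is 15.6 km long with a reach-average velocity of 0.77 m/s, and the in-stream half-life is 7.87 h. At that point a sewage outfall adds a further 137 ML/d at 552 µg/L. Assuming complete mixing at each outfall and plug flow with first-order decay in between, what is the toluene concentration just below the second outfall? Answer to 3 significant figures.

30.1 µg/L

Mixed concentration C = ΣQC/ΣQ = (4130·0.6500 + 349.0·290.0) / 4479 = 103900/4479 = 23.20 µg/L; combined flow 4479 ML/d.
Travel time t = 15.6·1000 / 0.77 = 20260 s = 5.628 h.
Half-life 7.87 h → k = ln 2 / 7.87 = 0.08807 h⁻¹ = 2.114 d⁻¹.
Decay over the reach: 23.20·exp(−kt) = 23.20·0.6092 = 14.13 µg/L.
Second outfall: C = (4479·14.13 + 137.0·552.0)/4616 = 30.09 µg/L.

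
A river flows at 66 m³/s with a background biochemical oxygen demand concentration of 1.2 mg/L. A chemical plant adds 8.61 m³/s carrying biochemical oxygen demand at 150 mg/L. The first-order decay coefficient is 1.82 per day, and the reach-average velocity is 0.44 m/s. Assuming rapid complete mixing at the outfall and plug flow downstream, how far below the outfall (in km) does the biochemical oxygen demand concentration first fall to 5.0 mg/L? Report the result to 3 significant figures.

Mixed concentration C = ΣQC/ΣQ = (66.00·1.200 + 8.610·150.0) / 74.61 = 1371/74.61 = 18.37 mg/L.
Set 18.37·exp(−k·t) = 5.0 → t = ln(18.37/5.0)/k = 61780 s = 17.16 h.
Distance = v·t = 0.44·61780 = 27180 m = 27.18 km.

27.2 km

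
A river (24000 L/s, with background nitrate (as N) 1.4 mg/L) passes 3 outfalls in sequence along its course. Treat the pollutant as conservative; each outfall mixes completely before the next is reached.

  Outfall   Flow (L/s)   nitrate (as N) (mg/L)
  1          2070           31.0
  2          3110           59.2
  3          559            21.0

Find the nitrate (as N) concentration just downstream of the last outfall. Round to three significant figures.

9.87 mg/L

After outfall 1: Q = 24000 + 2070 = 26070 L/s; C = (24000·1.400 + 2070·31.00)/26070 = 3.750 mg/L.
After outfall 2: Q = 26070 + 3110 = 29180 L/s; C = (26070·3.750 + 3110·59.20)/29180 = 9.660 mg/L.
After outfall 3: Q = 29180 + 559.0 = 29740 L/s; C = (29180·9.660 + 559.0·21.00)/29740 = 9.873 mg/L.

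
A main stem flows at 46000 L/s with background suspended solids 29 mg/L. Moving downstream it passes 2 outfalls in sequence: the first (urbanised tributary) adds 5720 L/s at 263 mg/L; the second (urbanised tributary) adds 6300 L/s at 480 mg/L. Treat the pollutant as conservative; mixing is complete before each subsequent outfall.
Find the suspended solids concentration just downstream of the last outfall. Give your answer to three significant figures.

101 mg/L

Below outfall 1: Q → 51720 L/s, C = (46000·29.00 + 5720·263.0)/51720 = 54.88 mg/L.
Below outfall 2: Q → 58020 L/s, C = (51720·54.88 + 6300·480.0)/58020 = 101.0 mg/L.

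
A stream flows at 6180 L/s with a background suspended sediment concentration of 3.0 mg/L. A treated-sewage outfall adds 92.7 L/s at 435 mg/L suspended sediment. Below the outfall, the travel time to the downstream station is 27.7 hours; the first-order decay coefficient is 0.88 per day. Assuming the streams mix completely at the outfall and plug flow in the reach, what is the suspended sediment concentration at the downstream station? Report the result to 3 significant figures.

Conservation of mass: C = (6180·3.000 + 92.70·435.0) / 6273 = 58860/6273 = 9.384 mg/L.
Applying C = C₀e^(−kt): 9.384 × 0.3622 = 3.399 mg/L.

3.40 mg/L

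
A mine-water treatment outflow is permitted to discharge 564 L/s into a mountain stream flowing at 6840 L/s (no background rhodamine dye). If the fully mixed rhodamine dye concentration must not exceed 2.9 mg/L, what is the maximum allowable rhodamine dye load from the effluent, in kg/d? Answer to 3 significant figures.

1860 kg/d

Mass balance at the limit: 6840·0 + 564.0·Cₑ = 7404·2.9 → Cₑ = 38.07 mg/L.
564.0 L/s = 0.5640 m³/s. Load = 0.5640 m³/s × 38.07 g/m³ × 86 400 s/d = 1855 kg/d.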